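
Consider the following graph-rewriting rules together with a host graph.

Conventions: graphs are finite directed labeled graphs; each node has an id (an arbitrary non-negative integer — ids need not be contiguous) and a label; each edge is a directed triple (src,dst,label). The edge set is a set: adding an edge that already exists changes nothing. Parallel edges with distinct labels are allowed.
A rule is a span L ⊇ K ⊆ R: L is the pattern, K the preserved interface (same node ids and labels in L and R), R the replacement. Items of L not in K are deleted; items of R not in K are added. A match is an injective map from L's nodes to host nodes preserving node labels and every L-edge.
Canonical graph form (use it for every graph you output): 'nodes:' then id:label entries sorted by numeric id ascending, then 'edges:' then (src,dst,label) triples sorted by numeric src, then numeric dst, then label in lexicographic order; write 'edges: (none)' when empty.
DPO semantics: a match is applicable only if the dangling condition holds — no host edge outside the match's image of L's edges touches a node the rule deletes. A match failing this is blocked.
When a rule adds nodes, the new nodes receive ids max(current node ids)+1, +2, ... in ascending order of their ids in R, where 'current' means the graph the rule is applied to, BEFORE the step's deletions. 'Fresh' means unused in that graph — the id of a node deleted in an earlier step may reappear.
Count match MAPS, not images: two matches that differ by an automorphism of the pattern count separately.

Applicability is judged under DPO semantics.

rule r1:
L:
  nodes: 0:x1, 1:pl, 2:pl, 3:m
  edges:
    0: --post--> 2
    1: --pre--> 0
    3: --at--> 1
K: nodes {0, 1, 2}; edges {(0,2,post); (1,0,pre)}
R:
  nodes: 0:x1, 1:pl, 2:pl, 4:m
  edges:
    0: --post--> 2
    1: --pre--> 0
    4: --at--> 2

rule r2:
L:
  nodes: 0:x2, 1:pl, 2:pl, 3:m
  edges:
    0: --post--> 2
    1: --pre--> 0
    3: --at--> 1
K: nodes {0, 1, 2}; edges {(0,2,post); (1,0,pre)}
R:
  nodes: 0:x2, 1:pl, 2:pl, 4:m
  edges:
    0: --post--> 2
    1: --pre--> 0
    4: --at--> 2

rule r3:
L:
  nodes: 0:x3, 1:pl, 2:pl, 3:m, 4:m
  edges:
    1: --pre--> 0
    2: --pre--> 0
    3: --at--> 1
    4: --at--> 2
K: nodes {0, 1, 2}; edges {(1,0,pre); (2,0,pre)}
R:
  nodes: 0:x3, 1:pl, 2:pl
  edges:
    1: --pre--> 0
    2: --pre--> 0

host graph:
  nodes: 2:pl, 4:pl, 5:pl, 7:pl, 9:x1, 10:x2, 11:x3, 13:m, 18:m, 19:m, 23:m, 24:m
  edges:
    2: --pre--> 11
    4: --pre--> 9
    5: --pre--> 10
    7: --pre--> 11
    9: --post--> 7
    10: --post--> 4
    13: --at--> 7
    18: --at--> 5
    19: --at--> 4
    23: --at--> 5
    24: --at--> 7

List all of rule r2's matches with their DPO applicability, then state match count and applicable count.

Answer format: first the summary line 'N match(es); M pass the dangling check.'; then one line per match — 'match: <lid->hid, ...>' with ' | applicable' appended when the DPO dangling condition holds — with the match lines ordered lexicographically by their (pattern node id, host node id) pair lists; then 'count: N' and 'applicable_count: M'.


2 match(es); 2 pass the dangling check.
match: 0->10, 1->5, 2->4, 3->18 | applicable
match: 0->10, 1->5, 2->4, 3->23 | applicable
count: 2
applicable_count: 2


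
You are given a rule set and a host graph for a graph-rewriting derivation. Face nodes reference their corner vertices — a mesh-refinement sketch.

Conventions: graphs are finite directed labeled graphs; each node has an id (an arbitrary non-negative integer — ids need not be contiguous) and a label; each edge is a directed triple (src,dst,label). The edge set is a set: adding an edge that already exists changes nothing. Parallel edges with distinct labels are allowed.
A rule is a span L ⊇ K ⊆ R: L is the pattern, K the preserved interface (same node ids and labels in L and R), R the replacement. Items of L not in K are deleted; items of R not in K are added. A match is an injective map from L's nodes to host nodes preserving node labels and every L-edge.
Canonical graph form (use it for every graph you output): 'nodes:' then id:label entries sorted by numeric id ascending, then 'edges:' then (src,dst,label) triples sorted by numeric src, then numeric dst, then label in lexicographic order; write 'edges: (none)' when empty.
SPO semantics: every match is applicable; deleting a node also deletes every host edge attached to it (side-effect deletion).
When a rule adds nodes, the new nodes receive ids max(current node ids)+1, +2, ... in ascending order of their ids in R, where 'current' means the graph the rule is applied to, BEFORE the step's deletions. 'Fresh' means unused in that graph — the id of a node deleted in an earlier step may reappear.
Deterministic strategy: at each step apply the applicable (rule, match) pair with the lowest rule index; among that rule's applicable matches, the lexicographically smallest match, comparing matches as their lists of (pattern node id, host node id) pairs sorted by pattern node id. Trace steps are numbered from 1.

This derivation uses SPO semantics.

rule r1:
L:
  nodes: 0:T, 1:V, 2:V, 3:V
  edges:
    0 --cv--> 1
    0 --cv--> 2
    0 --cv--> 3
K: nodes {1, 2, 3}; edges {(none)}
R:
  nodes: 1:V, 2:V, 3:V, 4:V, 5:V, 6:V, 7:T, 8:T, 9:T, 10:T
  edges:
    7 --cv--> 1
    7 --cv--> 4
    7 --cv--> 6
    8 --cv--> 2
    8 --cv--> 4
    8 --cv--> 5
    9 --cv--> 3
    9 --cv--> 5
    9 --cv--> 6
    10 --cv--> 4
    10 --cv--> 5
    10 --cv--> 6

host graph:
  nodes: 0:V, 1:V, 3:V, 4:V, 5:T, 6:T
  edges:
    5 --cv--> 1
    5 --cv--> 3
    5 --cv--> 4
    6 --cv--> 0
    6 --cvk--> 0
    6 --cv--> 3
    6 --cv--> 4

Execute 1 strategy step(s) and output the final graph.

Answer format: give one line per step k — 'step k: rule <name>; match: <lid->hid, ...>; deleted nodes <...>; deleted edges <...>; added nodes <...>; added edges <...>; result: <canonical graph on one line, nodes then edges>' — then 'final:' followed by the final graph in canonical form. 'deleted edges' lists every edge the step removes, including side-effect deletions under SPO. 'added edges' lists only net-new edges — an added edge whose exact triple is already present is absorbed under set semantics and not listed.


step 1: rule r1; match: 0->5, 1->1, 2->3, 3->4; deleted nodes 5; deleted edges (5,1,cv); (5,3,cv); (5,4,cv); added nodes 7, 8, 9, 10, 11, 12, 13; added edges (10,1,cv); (10,7,cv); (10,9,cv); (11,3,cv); (11,7,cv); (11,8,cv); (12,4,cv); (12,8,cv); (12,9,cv); (13,7,cv); (13,8,cv); (13,9,cv); result: nodes: 0:V, 1:V, 3:V, 4:V, 6:T, 7:V, 8:V, 9:V, 10:T, 11:T, 12:T, 13:T edges: (6,0,cv); (6,0,cvk); (6,3,cv); (6,4,cv); (10,1,cv); (10,7,cv); (10,9,cv); (11,3,cv); (11,7,cv); (11,8,cv); (12,4,cv); (12,8,cv); (12,9,cv); (13,7,cv); (13,8,cv); (13,9,cv)
final:
nodes: 0:V, 1:V, 3:V, 4:V, 6:T, 7:V, 8:V, 9:V, 10:T, 11:T, 12:T, 13:T
edges: (6,0,cv); (6,0,cvk); (6,3,cv); (6,4,cv); (10,1,cv); (10,7,cv); (10,9,cv); (11,3,cv); (11,7,cv); (11,8,cv); (12,4,cv); (12,8,cv); (12,9,cv); (13,7,cv); (13,8,cv); (13,9,cv)


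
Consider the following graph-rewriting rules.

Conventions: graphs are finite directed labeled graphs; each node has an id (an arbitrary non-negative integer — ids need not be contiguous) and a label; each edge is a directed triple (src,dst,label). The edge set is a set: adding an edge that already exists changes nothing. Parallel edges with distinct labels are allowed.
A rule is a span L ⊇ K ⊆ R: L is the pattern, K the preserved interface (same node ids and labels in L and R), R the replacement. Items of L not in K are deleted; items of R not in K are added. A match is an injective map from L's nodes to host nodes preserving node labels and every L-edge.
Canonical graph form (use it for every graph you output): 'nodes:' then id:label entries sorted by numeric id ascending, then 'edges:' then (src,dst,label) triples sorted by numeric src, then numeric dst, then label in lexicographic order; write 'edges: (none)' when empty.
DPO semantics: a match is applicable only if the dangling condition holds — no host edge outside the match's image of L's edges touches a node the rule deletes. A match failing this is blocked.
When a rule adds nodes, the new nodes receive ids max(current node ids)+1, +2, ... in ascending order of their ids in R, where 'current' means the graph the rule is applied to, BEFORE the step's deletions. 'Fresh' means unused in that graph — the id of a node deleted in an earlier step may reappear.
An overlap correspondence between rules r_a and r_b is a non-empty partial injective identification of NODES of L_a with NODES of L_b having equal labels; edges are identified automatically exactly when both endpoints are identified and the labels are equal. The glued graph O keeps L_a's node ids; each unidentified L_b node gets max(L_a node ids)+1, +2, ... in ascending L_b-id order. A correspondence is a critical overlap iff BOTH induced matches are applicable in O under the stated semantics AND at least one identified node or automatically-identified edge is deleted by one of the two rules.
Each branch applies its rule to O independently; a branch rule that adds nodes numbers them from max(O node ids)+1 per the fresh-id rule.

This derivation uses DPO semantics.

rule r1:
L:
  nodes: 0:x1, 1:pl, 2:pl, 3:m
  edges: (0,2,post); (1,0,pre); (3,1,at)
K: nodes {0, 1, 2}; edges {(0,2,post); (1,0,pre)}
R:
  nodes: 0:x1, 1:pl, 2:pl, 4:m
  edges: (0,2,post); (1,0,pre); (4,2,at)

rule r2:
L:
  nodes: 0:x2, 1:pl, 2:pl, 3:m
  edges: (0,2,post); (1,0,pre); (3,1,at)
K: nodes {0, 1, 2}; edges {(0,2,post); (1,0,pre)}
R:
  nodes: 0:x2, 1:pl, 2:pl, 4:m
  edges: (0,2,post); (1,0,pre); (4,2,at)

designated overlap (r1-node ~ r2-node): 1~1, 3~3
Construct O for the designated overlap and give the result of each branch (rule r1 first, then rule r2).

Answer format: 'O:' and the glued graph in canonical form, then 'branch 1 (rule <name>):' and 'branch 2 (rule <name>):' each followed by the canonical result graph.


O:
nodes: 0:x1, 1:pl, 2:pl, 3:m, 4:x2, 5:pl
edges: (0,2,post); (1,0,pre); (1,4,pre); (3,1,at); (4,5,post)
branch 1 (rule r1):
nodes: 0:x1, 1:pl, 2:pl, 4:x2, 5:pl, 6:m
edges: (0,2,post); (1,0,pre); (1,4,pre); (4,5,post); (6,2,at)
branch 2 (rule r2):
nodes: 0:x1, 1:pl, 2:pl, 4:x2, 5:pl, 6:m
edges: (0,2,post); (1,0,pre); (1,4,pre); (4,5,post); (6,5,at)


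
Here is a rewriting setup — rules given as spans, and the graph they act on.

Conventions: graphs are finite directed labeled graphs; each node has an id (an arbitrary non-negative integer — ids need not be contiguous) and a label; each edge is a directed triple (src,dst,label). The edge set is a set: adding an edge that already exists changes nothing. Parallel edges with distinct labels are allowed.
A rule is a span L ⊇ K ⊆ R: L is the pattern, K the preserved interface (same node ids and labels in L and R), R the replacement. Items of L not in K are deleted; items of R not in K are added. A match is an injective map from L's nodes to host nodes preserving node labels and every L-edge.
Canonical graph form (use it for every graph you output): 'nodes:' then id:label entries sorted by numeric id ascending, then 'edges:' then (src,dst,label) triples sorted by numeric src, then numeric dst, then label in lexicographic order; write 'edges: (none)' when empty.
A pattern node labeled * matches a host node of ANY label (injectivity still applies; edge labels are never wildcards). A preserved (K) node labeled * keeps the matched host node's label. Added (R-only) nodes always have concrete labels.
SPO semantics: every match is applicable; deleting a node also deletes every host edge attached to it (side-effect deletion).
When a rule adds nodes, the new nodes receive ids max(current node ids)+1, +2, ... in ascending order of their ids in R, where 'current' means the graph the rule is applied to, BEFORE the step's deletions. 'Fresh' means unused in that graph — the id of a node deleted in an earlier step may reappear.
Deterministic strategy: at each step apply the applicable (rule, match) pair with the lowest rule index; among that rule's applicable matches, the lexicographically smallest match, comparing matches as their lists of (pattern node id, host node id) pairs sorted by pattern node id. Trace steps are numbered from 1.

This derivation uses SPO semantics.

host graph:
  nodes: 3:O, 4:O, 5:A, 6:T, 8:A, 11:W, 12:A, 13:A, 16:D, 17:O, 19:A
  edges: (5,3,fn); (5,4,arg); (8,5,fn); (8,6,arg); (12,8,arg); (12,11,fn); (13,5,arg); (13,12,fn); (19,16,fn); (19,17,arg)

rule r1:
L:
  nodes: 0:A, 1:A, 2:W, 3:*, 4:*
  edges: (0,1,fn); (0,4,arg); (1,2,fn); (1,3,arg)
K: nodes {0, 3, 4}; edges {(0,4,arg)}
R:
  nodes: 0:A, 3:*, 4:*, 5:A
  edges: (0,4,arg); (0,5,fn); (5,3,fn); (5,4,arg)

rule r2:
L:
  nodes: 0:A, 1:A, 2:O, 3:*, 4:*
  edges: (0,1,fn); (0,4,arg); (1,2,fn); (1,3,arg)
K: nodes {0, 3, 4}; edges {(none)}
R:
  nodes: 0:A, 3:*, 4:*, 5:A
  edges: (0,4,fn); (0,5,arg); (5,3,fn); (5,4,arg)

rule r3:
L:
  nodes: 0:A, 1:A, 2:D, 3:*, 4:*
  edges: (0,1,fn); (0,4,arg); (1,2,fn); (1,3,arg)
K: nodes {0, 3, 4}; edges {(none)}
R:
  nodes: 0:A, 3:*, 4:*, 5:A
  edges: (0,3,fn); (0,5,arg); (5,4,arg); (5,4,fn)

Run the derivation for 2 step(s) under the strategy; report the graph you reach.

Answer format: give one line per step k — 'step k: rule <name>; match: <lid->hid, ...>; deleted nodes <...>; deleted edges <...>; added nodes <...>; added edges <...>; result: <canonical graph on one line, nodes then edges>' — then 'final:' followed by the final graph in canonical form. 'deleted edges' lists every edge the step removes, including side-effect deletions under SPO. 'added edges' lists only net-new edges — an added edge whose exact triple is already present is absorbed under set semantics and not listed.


step 1: rule r1; match: 0->13, 1->12, 2->11, 3->8, 4->5; deleted nodes 11, 12; deleted edges (12,8,arg); (12,11,fn); (13,12,fn); added nodes 20; added edges (13,20,fn); (20,5,arg); (20,8,fn); result: nodes: 3:O, 4:O, 5:A, 6:T, 8:A, 13:A, 16:D, 17:O, 19:A, 20:A edges: (5,3,fn); (5,4,arg); (8,5,fn); (8,6,arg); (13,5,arg); (13,20,fn); (19,16,fn); (19,17,arg); (20,5,arg); (20,8,fn)
step 2: rule r2; match: 0->8, 1->5, 2->3, 3->4, 4->6; deleted nodes 3, 5; deleted edges (5,3,fn); (5,4,arg); (8,5,fn); (8,6,arg); (13,5,arg); (20,5,arg); added nodes 21; added edges (8,6,fn); (8,21,arg); (21,4,fn); (21,6,arg); result: nodes: 4:O, 6:T, 8:A, 13:A, 16:D, 17:O, 19:A, 20:A, 21:A edges: (8,6,fn); (8,21,arg); (13,20,fn); (19,16,fn); (19,17,arg); (20,8,fn); (21,4,fn); (21,6,arg)
final:
nodes: 4:O, 6:T, 8:A, 13:A, 16:D, 17:O, 19:A, 20:A, 21:A
edges: (8,6,fn); (8,21,arg); (13,20,fn); (19,16,fn); (19,17,arg); (20,8,fn); (21,4,fn); (21,6,arg)


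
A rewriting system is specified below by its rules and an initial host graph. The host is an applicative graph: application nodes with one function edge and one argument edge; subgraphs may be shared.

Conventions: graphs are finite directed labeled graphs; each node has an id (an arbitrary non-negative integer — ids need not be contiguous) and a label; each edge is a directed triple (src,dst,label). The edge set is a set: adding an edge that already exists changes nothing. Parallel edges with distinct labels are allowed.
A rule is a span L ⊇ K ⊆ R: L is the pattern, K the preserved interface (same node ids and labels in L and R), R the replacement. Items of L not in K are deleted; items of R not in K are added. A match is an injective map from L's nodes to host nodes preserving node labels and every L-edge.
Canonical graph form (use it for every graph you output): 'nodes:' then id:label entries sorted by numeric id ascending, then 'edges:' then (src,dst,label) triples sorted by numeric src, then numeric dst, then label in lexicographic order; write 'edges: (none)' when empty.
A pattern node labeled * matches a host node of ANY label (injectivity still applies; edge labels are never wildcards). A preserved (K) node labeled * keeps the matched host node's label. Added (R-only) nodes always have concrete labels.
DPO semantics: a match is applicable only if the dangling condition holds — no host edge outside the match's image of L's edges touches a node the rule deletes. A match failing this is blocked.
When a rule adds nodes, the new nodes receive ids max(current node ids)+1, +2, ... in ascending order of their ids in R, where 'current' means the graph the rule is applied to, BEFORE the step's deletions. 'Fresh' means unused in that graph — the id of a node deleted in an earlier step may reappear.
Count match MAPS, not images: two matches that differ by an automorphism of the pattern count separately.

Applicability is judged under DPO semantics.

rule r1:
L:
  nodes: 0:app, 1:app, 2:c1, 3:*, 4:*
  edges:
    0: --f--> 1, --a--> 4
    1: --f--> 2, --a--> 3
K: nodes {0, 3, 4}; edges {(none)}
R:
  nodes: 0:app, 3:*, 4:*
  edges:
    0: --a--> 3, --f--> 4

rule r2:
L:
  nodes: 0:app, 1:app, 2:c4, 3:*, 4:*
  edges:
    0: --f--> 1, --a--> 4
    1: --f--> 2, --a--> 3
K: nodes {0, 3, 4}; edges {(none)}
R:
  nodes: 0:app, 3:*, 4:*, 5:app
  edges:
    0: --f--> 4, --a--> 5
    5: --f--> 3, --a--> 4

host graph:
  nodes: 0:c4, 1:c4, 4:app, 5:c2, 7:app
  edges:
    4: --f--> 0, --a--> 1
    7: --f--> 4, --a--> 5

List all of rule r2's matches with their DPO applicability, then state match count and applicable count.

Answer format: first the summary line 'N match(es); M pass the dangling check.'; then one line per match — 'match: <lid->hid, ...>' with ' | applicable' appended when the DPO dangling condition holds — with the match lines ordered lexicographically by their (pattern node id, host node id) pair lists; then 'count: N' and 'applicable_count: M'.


1 match(es); 1 pass the dangling check.
match: 0->7, 1->4, 2->0, 3->1, 4->5 | applicable
count: 1
applicable_count: 1


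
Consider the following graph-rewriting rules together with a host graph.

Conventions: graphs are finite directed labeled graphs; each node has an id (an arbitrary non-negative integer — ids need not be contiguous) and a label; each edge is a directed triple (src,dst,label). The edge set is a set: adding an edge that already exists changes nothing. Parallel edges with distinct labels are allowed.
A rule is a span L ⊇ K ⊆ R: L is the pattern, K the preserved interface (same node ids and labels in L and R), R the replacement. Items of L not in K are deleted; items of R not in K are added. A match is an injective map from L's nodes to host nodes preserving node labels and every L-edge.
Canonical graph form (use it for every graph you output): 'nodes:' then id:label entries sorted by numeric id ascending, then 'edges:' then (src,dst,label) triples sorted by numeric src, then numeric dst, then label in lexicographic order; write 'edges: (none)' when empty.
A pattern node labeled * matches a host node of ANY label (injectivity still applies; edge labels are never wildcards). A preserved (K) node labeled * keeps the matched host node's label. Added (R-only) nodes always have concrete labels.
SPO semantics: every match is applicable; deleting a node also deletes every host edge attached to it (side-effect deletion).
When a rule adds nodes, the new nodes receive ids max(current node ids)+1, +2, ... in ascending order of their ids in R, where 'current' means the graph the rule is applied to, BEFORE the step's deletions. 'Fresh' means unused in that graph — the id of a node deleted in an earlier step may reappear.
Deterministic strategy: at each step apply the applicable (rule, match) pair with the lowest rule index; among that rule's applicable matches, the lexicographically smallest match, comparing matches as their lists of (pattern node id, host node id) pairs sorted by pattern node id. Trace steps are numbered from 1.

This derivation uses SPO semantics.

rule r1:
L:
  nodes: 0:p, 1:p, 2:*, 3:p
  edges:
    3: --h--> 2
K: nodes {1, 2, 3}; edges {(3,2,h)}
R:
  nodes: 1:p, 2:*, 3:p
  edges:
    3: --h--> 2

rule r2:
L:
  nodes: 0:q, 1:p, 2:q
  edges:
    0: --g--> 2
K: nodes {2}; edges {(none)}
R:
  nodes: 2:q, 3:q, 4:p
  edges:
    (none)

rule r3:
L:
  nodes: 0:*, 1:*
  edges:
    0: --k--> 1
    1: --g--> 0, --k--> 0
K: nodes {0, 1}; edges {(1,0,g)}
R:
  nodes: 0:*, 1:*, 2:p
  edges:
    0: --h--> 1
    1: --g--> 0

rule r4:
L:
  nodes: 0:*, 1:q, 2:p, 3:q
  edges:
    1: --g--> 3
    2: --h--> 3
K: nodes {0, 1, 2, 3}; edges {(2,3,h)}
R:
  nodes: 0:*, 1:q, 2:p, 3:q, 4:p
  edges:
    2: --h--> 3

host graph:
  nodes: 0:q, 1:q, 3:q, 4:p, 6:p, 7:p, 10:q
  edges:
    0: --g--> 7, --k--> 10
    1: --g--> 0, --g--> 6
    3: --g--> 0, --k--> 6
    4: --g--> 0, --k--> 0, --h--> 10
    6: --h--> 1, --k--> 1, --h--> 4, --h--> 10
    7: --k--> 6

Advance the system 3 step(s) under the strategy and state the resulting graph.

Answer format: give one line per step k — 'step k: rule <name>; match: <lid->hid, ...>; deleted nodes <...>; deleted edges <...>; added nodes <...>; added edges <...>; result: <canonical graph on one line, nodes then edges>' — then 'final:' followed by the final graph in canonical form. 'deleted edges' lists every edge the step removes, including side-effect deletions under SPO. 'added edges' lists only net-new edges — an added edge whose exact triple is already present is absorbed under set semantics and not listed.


step 1: rule r1; match: 0->4, 1->7, 2->1, 3->6; deleted nodes 4; deleted edges (4,0,g); (4,0,k); (4,10,h); (6,4,h); added nodes (none); added edges (none); result: nodes: 0:q, 1:q, 3:q, 6:p, 7:p, 10:q edges: (0,7,g); (0,10,k); (1,0,g); (1,6,g); (3,0,g); (3,6,k); (6,1,h); (6,1,k); (6,10,h); (7,6,k)
step 2: rule r2; match: 0->1, 1->6, 2->0; deleted nodes 1, 6; deleted edges (1,0,g); (1,6,g); (3,6,k); (6,1,h); (6,1,k); (6,10,h); (7,6,k); added nodes 11, 12; added edges (none); result: nodes: 0:q, 3:q, 7:p, 10:q, 11:q, 12:p edges: (0,7,g); (0,10,k); (3,0,g)
step 3: rule r2; match: 0->3, 1->7, 2->0; deleted nodes 3, 7; deleted edges (0,7,g); (3,0,g); added nodes 13, 14; added edges (none); result: nodes: 0:q, 10:q, 11:q, 12:p, 13:q, 14:p edges: (0,10,k)
final:
nodes: 0:q, 10:q, 11:q, 12:p, 13:q, 14:p
edges: (0,10,k)


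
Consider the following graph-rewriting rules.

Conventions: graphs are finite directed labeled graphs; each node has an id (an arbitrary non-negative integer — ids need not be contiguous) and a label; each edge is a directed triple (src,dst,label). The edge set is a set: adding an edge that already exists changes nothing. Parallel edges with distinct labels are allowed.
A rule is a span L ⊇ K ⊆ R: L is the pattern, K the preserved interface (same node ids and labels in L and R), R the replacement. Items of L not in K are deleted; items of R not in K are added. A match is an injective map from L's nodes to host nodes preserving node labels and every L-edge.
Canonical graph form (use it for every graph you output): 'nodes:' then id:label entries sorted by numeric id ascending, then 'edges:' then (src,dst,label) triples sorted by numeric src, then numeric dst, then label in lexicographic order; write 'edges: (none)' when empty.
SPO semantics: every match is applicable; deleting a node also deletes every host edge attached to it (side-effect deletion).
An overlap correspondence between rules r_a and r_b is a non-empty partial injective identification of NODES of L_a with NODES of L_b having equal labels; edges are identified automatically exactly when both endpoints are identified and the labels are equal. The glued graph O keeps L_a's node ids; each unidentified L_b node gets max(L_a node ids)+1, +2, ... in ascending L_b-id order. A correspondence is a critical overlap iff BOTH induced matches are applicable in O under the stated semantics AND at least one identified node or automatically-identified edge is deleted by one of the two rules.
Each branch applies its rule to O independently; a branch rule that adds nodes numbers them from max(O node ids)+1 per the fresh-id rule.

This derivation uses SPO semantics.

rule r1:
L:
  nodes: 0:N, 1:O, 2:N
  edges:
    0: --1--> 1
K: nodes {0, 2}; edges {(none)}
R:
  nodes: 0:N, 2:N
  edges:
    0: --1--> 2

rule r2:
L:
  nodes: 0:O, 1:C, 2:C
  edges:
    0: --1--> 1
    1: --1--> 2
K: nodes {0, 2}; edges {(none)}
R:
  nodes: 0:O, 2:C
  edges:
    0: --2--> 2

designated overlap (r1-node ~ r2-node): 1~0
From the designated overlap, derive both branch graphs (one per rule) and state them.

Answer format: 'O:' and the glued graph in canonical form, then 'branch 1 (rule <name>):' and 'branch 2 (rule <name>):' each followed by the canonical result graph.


O:
nodes: 0:N, 1:O, 2:N, 3:C, 4:C
edges: (0,1,1); (1,3,1); (3,4,1)
branch 1 (rule r1):
nodes: 0:N, 2:N, 3:C, 4:C
edges: (0,2,1); (3,4,1)
branch 2 (rule r2):
nodes: 0:N, 1:O, 2:N, 4:C
edges: (0,1,1); (1,4,2)


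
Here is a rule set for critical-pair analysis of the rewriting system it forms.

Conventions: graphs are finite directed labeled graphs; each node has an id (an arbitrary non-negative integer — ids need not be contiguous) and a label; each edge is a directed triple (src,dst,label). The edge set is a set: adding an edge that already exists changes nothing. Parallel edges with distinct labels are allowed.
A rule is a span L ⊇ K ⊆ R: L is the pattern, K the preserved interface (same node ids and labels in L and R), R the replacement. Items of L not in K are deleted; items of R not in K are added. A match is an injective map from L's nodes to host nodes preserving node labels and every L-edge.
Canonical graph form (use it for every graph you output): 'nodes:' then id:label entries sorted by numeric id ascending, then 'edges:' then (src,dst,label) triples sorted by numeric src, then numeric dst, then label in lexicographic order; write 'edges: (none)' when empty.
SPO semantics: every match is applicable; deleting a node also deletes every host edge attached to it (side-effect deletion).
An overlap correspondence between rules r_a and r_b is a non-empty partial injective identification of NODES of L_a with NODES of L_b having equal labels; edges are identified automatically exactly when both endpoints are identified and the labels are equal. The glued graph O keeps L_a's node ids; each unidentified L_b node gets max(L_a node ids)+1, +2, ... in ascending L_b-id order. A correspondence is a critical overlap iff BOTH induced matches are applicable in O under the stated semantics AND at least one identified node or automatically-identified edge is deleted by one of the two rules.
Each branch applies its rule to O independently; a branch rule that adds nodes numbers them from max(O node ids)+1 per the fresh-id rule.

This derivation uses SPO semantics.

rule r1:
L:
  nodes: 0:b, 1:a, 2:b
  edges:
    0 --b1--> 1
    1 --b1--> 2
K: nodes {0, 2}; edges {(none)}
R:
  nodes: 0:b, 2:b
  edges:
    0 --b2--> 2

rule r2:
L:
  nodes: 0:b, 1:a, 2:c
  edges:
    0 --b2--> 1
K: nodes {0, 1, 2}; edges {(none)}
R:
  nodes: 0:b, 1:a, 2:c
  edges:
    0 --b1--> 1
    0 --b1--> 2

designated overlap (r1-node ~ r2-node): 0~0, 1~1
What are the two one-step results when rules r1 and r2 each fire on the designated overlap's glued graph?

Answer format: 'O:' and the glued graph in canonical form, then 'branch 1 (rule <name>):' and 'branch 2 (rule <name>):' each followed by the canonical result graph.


O:
nodes: 0:b, 1:a, 2:b, 3:c
edges: (0,1,b1); (0,1,b2); (1,2,b1)
branch 1 (rule r1):
nodes: 0:b, 2:b, 3:c
edges: (0,2,b2)
branch 2 (rule r2):
nodes: 0:b, 1:a, 2:b, 3:c
edges: (0,1,b1); (0,3,b1); (1,2,b1)


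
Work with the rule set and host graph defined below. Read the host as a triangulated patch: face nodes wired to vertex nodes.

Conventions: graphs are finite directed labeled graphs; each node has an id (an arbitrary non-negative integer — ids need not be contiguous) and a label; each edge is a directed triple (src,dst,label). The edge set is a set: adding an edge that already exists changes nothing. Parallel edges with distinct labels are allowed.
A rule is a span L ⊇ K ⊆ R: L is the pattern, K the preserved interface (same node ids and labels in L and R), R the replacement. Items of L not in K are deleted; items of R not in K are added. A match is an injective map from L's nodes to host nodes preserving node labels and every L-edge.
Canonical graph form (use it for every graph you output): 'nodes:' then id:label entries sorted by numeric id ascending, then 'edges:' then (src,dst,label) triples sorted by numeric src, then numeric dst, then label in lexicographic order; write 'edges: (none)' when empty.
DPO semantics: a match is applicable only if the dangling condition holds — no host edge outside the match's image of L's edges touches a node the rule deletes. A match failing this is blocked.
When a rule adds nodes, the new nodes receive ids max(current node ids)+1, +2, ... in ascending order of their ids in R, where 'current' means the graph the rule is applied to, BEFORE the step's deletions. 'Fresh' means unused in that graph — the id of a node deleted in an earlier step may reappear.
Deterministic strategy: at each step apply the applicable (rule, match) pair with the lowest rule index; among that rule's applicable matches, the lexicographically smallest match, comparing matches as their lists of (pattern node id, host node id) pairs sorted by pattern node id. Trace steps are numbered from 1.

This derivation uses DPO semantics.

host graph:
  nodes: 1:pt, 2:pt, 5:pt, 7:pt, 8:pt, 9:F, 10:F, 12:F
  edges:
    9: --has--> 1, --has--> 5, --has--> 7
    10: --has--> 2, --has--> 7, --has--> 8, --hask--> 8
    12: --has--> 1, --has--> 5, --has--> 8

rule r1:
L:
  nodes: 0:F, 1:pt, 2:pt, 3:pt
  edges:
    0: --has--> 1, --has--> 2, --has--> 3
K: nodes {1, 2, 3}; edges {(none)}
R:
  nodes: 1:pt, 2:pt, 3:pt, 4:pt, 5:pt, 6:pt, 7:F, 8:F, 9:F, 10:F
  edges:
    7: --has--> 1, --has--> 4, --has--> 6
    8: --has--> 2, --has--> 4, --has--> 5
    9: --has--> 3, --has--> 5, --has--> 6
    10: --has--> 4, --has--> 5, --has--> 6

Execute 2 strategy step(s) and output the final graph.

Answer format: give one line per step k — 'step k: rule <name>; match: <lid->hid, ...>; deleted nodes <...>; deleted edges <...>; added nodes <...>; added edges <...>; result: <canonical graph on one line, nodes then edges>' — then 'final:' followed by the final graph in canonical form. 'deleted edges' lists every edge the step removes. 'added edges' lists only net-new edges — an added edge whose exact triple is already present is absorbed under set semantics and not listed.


step 1: rule r1; match: 0->9, 1->1, 2->5, 3->7; deleted nodes 9; deleted edges (9,1,has); (9,5,has); (9,7,has); added nodes 13, 14, 15, 16, 17, 18, 19; added edges (16,1,has); (16,13,has); (16,15,has); (17,5,has); (17,13,has); (17,14,has); (18,7,has); (18,14,has); (18,15,has); (19,13,has); (19,14,has); (19,15,has); result: nodes: 1:pt, 2:pt, 5:pt, 7:pt, 8:pt, 10:F, 12:F, 13:pt, 14:pt, 15:pt, 16:F, 17:F, 18:F, 19:F edges: (10,2,has); (10,7,has); (10,8,has); (10,8,hask); (12,1,has); (12,5,has); (12,8,has); (16,1,has); (16,13,has); (16,15,has); (17,5,has); (17,13,has); (17,14,has); (18,7,has); (18,14,has); (18,15,has); (19,13,has); (19,14,has); (19,15,has)
step 2: rule r1; match: 0->12, 1->1, 2->5, 3->8; deleted nodes 12; deleted edges (12,1,has); (12,5,has); (12,8,has); added nodes 20, 21, 22, 23, 24, 25, 26; added edges (23,1,has); (23,20,has); (23,22,has); (24,5,has); (24,20,has); (24,21,has); (25,8,has); (25,21,has); (25,22,has); (26,20,has); (26,21,has); (26,22,has); result: nodes: 1:pt, 2:pt, 5:pt, 7:pt, 8:pt, 10:F, 13:pt, 14:pt, 15:pt, 16:F, 17:F, 18:F, 19:F, 20:pt, 21:pt, 22:pt, 23:F, 24:F, 25:F, 26:F edges: (10,2,has); (10,7,has); (10,8,has); (10,8,hask); (16,1,has); (16,13,has); (16,15,has); (17,5,has); (17,13,has); (17,14,has); (18,7,has); (18,14,has); (18,15,has); (19,13,has); (19,14,has); (19,15,has); (23,1,has); (23,20,has); (23,22,has); (24,5,has); (24,20,has); (24,21,has); (25,8,has); (25,21,has); (25,22,has); (26,20,has); (26,21,has); (26,22,has)
final:
nodes: 1:pt, 2:pt, 5:pt, 7:pt, 8:pt, 10:F, 13:pt, 14:pt, 15:pt, 16:F, 17:F, 18:F, 19:F, 20:pt, 21:pt, 22:pt, 23:F, 24:F, 25:F, 26:F
edges: (10,2,has); (10,7,has); (10,8,has); (10,8,hask); (16,1,has); (16,13,has); (16,15,has); (17,5,has); (17,13,has); (17,14,has); (18,7,has); (18,14,has); (18,15,has); (19,13,has); (19,14,has); (19,15,has); (23,1,has); (23,20,has); (23,22,has); (24,5,has); (24,20,has); (24,21,has); (25,8,has); (25,21,has); (25,22,has); (26,20,has); (26,21,has); (26,22,has)


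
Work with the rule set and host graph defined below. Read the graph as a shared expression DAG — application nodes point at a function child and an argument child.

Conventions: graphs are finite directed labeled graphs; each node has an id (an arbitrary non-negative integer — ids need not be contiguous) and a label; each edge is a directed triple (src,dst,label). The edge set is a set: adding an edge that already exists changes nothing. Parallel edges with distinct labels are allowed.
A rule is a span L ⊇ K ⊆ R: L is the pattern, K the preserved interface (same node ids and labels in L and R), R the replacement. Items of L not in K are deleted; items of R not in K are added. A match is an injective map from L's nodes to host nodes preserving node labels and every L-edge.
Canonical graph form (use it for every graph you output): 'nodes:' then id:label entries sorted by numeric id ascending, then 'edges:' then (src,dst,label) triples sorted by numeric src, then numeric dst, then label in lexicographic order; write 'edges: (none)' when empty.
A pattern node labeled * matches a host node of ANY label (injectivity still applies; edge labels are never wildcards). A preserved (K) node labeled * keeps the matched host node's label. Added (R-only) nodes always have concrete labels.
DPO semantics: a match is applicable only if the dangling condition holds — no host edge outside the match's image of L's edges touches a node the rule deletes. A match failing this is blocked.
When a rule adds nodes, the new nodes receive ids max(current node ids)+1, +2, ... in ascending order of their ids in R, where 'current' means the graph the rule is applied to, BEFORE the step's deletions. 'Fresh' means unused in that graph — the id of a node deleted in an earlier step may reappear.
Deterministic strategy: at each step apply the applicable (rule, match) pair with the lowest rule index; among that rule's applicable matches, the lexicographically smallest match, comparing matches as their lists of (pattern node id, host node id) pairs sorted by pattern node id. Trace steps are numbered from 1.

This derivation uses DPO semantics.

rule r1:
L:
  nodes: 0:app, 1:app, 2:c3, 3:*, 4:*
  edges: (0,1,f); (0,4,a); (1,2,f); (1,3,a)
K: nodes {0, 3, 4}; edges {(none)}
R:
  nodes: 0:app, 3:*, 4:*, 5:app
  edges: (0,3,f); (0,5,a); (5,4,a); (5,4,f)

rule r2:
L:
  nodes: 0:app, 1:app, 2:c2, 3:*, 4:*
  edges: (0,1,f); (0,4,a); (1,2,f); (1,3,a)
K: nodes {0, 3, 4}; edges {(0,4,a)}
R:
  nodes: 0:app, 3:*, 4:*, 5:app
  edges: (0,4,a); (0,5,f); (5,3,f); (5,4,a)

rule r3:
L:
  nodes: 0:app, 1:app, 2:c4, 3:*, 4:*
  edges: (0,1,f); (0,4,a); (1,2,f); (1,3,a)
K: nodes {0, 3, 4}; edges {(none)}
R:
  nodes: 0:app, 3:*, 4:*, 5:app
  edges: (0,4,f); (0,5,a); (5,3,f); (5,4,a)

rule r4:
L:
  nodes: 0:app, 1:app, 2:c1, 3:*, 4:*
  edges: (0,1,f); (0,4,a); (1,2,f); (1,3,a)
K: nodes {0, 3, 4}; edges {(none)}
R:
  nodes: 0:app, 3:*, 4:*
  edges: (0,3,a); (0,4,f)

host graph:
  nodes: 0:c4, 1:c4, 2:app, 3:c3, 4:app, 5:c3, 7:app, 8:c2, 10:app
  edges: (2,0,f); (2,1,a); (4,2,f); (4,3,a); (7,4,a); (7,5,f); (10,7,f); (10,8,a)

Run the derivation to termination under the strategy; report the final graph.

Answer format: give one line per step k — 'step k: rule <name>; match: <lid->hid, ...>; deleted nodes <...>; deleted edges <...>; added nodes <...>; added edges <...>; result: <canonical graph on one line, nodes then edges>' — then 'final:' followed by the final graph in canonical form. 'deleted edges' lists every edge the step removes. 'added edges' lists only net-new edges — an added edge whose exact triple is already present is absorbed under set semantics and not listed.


step 1: rule r1; match: 0->10, 1->7, 2->5, 3->4, 4->8; deleted nodes 5, 7; deleted edges (7,4,a); (7,5,f); (10,7,f); (10,8,a); added nodes 11; added edges (10,4,f); (10,11,a); (11,8,a); (11,8,f); result: nodes: 0:c4, 1:c4, 2:app, 3:c3, 4:app, 8:c2, 10:app, 11:app edges: (2,0,f); (2,1,a); (4,2,f); (4,3,a); (10,4,f); (10,11,a); (11,8,a); (11,8,f)
step 2: rule r3; match: 0->4, 1->2, 2->0, 3->1, 4->3; deleted nodes 0, 2; deleted edges (2,0,f); (2,1,a); (4,2,f); (4,3,a); added nodes 12; added edges (4,3,f); (4,12,a); (12,1,f); (12,3,a); result: nodes: 1:c4, 3:c3, 4:app, 8:c2, 10:app, 11:app, 12:app edges: (4,3,f); (4,12,a); (10,4,f); (10,11,a); (11,8,a); (11,8,f); (12,1,f); (12,3,a)
final:
nodes: 1:c4, 3:c3, 4:app, 8:c2, 10:app, 11:app, 12:app
edges: (4,3,f); (4,12,a); (10,4,f); (10,11,a); (11,8,a); (11,8,f); (12,1,f); (12,3,a)


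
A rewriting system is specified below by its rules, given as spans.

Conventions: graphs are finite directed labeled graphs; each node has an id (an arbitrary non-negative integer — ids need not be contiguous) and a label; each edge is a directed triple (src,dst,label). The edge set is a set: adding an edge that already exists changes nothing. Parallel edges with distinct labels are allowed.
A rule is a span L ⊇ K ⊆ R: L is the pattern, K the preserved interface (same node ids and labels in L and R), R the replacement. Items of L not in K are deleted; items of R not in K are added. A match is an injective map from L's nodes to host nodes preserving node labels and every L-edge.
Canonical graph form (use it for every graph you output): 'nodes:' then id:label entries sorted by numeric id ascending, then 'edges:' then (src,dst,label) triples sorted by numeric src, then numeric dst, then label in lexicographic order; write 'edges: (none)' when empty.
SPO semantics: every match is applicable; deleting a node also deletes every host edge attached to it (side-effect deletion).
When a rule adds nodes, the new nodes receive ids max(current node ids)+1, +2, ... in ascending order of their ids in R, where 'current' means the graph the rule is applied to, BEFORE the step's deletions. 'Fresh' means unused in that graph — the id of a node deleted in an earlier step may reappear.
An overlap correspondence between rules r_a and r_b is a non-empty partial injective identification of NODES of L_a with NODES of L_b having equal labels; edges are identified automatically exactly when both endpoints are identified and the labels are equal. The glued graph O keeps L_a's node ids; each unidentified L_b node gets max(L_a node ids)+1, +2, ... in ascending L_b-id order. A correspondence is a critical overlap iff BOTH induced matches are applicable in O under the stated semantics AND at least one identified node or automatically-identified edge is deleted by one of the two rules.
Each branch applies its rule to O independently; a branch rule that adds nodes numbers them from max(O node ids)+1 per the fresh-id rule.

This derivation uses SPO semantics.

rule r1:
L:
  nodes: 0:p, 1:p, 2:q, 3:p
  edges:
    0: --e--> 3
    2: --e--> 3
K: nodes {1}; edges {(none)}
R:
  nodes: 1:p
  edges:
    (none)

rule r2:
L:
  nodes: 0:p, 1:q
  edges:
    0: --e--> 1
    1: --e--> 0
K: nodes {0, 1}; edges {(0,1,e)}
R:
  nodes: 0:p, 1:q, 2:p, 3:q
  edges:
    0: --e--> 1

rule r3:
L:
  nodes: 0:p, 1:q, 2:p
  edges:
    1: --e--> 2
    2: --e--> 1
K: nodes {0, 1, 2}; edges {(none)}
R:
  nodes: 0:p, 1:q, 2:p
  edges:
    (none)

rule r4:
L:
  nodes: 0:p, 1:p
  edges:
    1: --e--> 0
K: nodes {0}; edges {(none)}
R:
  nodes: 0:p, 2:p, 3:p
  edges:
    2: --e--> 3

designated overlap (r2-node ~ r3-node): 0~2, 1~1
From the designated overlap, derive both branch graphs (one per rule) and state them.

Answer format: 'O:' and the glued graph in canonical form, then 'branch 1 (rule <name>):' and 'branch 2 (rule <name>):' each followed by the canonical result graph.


O:
nodes: 0:p, 1:q, 2:p
edges: (0,1,e); (1,0,e)
branch 1 (rule r2):
nodes: 0:p, 1:q, 2:p, 3:p, 4:q
edges: (0,1,e)
branch 2 (rule r3):
nodes: 0:p, 1:q, 2:p
edges: (none)


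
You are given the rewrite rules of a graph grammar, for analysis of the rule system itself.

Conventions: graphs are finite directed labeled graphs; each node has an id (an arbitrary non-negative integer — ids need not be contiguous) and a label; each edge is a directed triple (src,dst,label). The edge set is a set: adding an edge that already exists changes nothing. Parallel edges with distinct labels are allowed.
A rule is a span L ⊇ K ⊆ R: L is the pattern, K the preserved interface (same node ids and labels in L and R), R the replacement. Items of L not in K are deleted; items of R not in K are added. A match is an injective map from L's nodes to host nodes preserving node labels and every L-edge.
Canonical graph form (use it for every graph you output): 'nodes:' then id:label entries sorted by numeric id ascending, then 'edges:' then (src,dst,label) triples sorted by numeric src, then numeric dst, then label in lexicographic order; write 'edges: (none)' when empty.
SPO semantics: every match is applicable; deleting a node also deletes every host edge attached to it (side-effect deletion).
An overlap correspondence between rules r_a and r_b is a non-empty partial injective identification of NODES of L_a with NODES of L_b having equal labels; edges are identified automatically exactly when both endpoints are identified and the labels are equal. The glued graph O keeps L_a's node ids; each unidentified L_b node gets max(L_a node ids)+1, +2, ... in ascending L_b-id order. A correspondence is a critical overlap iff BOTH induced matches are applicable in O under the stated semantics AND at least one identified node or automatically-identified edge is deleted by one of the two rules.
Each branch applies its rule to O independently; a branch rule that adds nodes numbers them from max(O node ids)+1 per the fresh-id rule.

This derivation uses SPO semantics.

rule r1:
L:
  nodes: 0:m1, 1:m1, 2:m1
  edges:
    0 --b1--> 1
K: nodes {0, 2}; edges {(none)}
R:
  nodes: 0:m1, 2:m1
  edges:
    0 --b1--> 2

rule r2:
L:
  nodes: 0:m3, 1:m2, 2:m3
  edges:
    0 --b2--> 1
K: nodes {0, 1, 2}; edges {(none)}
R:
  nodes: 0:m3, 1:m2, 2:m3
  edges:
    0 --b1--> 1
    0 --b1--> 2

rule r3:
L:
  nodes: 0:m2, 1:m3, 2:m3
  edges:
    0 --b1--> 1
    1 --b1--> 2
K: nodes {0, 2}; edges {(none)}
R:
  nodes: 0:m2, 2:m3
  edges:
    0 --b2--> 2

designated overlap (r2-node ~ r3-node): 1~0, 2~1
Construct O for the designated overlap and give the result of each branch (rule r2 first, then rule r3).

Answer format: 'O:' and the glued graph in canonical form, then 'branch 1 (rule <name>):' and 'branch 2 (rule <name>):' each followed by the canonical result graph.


O:
nodes: 0:m3, 1:m2, 2:m3, 3:m3
edges: (0,1,b2); (1,2,b1); (2,3,b1)
branch 1 (rule r2):
nodes: 0:m3, 1:m2, 2:m3, 3:m3
edges: (0,1,b1); (0,2,b1); (1,2,b1); (2,3,b1)
branch 2 (rule r3):
nodes: 0:m3, 1:m2, 3:m3
edges: (0,1,b2); (1,3,b2)
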